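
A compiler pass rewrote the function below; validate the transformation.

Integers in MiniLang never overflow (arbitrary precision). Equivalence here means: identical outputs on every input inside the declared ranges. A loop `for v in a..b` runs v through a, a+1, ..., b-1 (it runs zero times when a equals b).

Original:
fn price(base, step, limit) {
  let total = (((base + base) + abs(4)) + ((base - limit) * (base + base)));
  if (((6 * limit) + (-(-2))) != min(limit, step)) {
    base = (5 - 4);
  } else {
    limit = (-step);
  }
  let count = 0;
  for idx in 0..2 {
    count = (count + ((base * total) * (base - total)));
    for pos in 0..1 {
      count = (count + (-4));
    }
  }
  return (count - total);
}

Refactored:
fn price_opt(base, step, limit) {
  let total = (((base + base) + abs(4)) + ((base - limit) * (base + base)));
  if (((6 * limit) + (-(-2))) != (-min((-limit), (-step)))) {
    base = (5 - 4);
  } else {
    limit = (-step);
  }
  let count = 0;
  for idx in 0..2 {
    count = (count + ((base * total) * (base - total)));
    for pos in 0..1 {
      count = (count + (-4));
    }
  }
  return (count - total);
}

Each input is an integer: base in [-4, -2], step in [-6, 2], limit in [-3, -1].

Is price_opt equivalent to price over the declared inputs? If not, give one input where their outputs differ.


Run the pair on base=-4, step=-4, limit=-1.
price: total := 20 | (((6 * limit) + (-(-2))) != min(limit, step)): false | limit := 4 | count := 0 | iter idx=0: | count := 1920 | iter pos=0: | count := 1916 | iter idx=1: | count := 3836 | iter pos=0: | count := 3832 | result 3812
price_opt: total := 20 | (((6 * limit) + (-(-2))) != (-min((-limit), (-step)))): true | base := 1 | count := 0 | iter idx=0: | count := -380 | iter pos=0: | count := -384 | iter idx=1: | count := -764 | iter pos=0: | count := -768 | result -788
3812 against -788: the behavior changed.
verdict: not equivalent; witness: base=-4, step=-4, limit=-1


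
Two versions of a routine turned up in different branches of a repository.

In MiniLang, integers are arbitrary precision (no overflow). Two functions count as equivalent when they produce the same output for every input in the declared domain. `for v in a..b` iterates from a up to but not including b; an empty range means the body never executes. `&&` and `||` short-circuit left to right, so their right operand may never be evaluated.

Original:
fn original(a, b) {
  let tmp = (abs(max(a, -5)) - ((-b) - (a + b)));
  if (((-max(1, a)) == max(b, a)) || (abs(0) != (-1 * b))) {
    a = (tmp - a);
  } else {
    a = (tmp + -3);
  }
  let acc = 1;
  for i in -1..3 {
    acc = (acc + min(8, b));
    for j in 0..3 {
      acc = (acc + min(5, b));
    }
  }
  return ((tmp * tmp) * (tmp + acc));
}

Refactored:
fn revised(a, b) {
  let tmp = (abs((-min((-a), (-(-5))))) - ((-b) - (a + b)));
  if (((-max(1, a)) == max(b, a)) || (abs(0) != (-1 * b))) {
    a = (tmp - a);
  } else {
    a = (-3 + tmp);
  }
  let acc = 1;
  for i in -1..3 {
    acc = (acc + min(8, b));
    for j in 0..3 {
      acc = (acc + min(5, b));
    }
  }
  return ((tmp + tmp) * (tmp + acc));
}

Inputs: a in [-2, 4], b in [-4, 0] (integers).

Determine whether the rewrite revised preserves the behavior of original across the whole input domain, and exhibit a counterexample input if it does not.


Evaluate both at a=-2, b=-4.
original: tmp=-8, then (((-max(1, a)) == max(b, a)) || (abs(0) != (-1 * b))) is true, then a=-6, then acc=1, then (i=-1), then acc=-3, then (j=0), then acc=-7, then (j=1), then acc=-11, then (j=2), then acc=-15, then (i=0), then acc=-19, then (j=0), then acc=-23, then (j=1), then acc=-27, then (j=2), then acc=-31, then (i=1), then acc=-35, then (j=0), then acc=-39, then (j=1), then acc=-43, then (j=2), then acc=-47, then (i=2), then acc=-51, then (j=0), then acc=-55, then (j=1), then acc=-59, then (j=2), then acc=-63, then returns -4544
revised: tmp=-8, then (((-max(1, a)) == max(b, a)) || (abs(0) != (-1 * b))) is true, then a=-6, then acc=1, then (i=-1), then acc=-3, then (j=0), then acc=-7, then (j=1), then acc=-11, then (j=2), then acc=-15, then (i=0), then acc=-19, then (j=0), then acc=-23, then (j=1), then acc=-27, then (j=2), then acc=-31, then (i=1), then acc=-35, then (j=0), then acc=-39, then (j=1), then acc=-43, then (j=2), then acc=-47, then (i=2), then acc=-51, then (j=0), then acc=-55, then (j=1), then acc=-59, then (j=2), then acc=-63, then returns 1136
-4544 != 1136, so the rewrite changes behavior.
verdict: not equivalent; witness: a=-2, b=-4


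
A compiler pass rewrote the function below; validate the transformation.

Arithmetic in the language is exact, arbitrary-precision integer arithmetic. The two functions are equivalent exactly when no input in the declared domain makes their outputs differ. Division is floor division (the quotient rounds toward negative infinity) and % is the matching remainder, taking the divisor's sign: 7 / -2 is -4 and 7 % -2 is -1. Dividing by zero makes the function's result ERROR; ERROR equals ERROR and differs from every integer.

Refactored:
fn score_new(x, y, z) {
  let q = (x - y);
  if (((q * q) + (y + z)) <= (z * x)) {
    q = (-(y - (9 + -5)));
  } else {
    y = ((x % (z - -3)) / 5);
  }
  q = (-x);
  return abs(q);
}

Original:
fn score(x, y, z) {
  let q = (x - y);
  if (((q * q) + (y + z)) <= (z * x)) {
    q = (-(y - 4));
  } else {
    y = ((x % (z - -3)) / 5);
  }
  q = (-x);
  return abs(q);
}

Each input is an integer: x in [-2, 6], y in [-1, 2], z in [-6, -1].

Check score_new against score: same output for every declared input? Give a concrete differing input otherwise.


Side by side, the visible changes include: arithmetic usage differs, constant usage differs.
As a probe, take x=-1, y=-1, z=-2: score runs q becomes 0; next (((q * q) + (y + z)) <= (z * x)) evaluates to true; next q becomes 5; next q becomes 1; next final value 1; score_new runs q becomes 0; next (((q * q) + (y + z)) <= (z * x)) evaluates to true; next q becomes 5; next q becomes 1; next final value 1; both end at 1.
Checked all 216 inputs in the declared domain: the outputs agree on every one.
verdict: equivalent


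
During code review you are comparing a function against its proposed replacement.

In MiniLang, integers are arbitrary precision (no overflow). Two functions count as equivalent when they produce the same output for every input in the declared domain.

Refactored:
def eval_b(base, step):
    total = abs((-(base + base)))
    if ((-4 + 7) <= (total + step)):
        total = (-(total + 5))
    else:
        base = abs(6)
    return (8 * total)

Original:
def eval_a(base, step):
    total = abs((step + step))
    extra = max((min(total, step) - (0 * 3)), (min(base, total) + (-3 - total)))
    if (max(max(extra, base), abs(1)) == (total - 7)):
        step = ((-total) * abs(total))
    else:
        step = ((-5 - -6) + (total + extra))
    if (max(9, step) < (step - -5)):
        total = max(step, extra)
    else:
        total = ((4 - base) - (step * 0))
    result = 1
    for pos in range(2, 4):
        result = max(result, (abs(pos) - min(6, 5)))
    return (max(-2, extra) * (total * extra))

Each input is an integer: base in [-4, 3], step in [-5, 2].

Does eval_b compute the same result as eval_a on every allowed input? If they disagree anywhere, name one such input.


Consider the input base=-4, step=-5.
eval_a: total becomes 10; next extra becomes -5; next (max(max(extra, base), abs(1)) == (total - 7)) evaluates to false; next step becomes 6; next (max(9, step) < (step - -5)) evaluates to true; next total becomes 6; next result becomes 1; next at pos=2:; next result becomes 1; next at pos=3:; next result becomes 1; next final value 60
eval_b: total becomes 8; next ((-4 + 7) <= (total + step)) evaluates to true; next total becomes -13; next final value -104
60 and -104 differ, so these are not the same function on this domain.
verdict: not equivalent; witness: base=-4, step=-5


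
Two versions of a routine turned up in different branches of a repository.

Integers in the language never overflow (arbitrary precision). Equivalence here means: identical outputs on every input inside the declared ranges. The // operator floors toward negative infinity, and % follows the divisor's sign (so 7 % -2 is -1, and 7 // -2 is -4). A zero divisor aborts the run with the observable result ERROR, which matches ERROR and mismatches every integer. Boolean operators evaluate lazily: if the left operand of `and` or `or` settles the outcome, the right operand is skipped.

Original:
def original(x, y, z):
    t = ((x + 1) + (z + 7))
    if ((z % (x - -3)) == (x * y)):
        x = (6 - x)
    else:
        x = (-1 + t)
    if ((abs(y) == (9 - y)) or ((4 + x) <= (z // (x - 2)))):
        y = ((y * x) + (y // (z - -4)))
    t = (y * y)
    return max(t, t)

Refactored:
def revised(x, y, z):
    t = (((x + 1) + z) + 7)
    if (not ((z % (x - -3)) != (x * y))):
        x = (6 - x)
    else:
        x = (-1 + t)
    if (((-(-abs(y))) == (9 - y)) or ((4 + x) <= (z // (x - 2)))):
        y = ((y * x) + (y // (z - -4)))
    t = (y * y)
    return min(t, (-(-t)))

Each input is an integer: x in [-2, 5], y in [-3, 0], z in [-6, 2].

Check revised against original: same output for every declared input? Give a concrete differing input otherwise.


There is a behavioral-looking edit here, yet the outcome never shifts on this domain.
One worked example (x=1, y=-1, z=-1) — original: t=8, then ((z % (x - -3)) == (x * y)) is false, then x=7, then ((abs(y) == (9 - y)) or ((4 + x) <= (z // (x - 2)))) is false, then t=1, then returns 1; revised: t=8, then (not ((z % (x - -3)) != (x * y))) is false, then x=7, then (((-(-abs(y))) == (9 - y)) or ((4 + x) <= (z // (x - 2)))) is false, then t=1, then returns 1; agreement on 1.
An exhaustive pass over the 288 declared inputs shows identical outputs.
verdict: equivalent


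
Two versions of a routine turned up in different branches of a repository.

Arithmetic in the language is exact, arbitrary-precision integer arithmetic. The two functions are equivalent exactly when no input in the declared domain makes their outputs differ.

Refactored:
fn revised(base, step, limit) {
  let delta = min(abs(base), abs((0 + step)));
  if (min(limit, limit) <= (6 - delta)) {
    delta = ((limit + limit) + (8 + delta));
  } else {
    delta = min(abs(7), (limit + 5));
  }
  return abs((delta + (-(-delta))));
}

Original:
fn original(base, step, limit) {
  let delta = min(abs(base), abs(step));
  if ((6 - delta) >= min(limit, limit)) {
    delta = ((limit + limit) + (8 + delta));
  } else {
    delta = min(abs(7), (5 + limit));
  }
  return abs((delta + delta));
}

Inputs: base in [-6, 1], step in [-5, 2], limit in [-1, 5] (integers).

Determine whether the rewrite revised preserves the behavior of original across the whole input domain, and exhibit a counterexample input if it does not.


The two versions differ — the changes include arithmetic usage differs; also constant usage differs; also comparison usage differs.
As a probe, take base=-5, step=-3, limit=5: original runs delta=3, then ((6 - delta) >= min(limit, limit)) is false, then delta=7, then returns 14; revised runs delta=3, then (min(limit, limit) <= (6 - delta)) is false, then delta=7, then returns 14; both end at 14.
Checked all 448 inputs in the declared domain: the outputs agree on every one.
verdict: equivalent


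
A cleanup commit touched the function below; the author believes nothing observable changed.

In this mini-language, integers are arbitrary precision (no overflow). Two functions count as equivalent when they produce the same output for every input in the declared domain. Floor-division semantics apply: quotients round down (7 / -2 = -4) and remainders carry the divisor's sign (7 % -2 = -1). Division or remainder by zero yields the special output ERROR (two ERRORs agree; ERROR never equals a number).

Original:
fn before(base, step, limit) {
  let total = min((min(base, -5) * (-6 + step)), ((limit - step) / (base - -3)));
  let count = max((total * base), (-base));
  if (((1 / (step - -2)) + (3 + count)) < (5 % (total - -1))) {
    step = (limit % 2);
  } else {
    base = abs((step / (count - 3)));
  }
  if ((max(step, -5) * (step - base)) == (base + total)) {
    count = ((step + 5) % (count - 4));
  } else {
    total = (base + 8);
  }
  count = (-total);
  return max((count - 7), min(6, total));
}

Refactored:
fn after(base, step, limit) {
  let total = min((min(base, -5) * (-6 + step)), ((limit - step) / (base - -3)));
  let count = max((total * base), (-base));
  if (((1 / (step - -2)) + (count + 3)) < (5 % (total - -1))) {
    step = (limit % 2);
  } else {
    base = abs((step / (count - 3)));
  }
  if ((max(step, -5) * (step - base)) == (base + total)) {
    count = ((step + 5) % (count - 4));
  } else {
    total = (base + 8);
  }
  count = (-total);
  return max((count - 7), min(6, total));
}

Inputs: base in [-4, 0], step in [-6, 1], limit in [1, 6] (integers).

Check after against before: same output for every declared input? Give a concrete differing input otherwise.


The two are interchangeable: same computation, different form, and every declared input agrees.
Tracing base=-1, step=-5, limit=5: before: total=5, then count=1, then (((1 / (step - -2)) + (3 + count)) < (5 % (total - -1))) is true, then step=1, then ((max(step, -5) * (step - base)) == (base + total)) is false, then total=7, then count=-7, then returns 6 | after: total=5, then count=1, then (((1 / (step - -2)) + (count + 3)) < (5 % (total - -1))) is true, then step=1, then ((max(step, -5) * (step - base)) == (base + total)) is false, then total=7, then count=-7, then returns 6 — matching result 6.
An exhaustive pass over the 240 declared inputs shows identical outputs.
verdict: equivalent


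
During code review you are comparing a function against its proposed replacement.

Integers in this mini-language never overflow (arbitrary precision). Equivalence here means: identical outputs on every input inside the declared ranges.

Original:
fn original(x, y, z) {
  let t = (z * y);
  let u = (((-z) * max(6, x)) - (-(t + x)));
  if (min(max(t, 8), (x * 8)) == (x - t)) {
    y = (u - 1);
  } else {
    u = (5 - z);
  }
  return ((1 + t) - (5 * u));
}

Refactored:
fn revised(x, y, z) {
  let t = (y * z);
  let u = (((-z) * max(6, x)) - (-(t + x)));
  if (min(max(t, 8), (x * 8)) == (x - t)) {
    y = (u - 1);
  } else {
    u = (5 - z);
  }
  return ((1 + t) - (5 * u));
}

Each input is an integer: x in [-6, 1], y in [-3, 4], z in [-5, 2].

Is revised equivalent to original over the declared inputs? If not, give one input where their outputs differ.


Differences: same computation, different form — yet all 512 inputs agree.
verdict: equivalent


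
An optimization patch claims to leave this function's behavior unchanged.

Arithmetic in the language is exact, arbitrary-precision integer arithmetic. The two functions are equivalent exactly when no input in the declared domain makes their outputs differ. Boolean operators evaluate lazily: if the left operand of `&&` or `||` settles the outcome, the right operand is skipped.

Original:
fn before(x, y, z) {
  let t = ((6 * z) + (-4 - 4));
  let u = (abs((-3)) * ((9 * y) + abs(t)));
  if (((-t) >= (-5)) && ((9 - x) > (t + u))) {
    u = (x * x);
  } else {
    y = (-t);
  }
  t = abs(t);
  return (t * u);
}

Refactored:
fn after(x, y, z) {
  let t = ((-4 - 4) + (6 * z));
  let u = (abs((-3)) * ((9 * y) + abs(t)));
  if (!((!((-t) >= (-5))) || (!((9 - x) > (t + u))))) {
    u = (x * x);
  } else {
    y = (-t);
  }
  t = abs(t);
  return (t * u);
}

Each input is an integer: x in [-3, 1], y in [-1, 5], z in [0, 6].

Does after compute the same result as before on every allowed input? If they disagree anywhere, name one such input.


Comparing the listings, the differences include: boolean connective usage differs.
One worked example (x=1, y=4, z=6) — before: t=28, then u=192, then (((-t) >= (-5)) && ((9 - x) > (t + u))) is false, then y=-28, then t=28, then returns 5376; after: t=28, then u=192, then (!((!((-t) >= (-5))) || (!((9 - x) > (t + u))))) is false, then y=-28, then t=28, then returns 5376; agreement on 5376.
Sweeping the whole domain (245 inputs) finds no disagreement.
verdict: equivalent


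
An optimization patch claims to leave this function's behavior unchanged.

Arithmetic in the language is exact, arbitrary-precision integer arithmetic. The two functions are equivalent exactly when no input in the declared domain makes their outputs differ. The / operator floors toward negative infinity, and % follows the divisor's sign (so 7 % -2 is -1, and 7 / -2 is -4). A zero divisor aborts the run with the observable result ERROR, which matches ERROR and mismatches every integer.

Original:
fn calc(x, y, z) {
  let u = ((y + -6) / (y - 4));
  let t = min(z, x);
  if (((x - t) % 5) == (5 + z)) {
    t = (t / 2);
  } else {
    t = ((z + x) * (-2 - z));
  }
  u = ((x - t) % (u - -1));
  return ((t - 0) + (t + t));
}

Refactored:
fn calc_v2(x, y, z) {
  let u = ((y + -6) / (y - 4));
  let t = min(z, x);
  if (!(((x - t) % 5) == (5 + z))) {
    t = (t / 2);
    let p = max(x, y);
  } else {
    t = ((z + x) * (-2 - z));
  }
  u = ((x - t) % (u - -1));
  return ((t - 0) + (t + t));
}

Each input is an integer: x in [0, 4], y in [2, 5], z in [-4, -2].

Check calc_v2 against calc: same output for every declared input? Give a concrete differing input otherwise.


At x=0, y=2, z=-4: calc gives -24, calc_v2 gives -6.
verdict: not equivalent; witness: x=0, y=2, z=-4


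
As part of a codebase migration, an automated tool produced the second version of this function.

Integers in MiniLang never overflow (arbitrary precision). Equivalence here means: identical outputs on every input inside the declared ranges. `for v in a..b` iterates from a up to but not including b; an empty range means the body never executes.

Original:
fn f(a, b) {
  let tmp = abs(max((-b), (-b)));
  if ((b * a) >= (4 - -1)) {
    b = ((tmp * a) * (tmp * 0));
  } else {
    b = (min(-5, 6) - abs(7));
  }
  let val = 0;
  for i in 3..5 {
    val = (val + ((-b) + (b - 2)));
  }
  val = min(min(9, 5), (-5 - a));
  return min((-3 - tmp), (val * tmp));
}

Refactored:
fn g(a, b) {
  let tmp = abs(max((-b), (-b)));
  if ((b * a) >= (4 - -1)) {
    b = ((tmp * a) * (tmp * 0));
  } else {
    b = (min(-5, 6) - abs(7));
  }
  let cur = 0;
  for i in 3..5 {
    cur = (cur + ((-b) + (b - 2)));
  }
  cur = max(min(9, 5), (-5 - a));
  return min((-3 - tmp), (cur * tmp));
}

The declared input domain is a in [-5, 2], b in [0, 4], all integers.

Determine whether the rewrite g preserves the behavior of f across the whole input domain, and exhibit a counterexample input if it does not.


Take a=-3, b=4.
f: tmp := 4 | ((b * a) >= (4 - -1)): false | b := -12 | val := 0 | iter i=3: | val := -2 | iter i=4: | val := -4 | val := -2 | result -8
g: tmp := 4 | ((b * a) >= (4 - -1)): false | b := -12 | cur := 0 | iter i=3: | cur := -2 | iter i=4: | cur := -4 | cur := 5 | result -7
-8 vs -7 — the two versions disagree here.
verdict: not equivalent; witness: a=-3, b=4


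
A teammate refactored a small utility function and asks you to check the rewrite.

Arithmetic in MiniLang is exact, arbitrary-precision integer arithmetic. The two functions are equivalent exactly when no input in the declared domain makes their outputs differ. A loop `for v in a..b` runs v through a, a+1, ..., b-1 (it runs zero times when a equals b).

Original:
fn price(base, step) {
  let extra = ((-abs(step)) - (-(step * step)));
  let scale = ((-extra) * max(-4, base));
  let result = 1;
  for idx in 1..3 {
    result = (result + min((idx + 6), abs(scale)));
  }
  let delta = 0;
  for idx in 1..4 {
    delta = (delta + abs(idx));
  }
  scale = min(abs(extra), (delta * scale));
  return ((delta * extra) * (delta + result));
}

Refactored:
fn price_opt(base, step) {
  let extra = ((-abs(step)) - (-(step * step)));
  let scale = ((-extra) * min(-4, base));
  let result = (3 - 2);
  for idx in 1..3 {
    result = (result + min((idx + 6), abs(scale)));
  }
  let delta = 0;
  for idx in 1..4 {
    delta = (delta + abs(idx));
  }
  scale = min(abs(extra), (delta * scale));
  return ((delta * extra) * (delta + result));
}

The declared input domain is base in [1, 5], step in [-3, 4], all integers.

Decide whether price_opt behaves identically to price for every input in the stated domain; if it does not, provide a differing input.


Take base=1, step=-3.
price: extra := 6 | scale := -6 | result := 1 | iter idx=1: | result := 7 | iter idx=2: | result := 13 | delta := 0 | iter idx=1: | delta := 1 | iter idx=2: | delta := 3 | iter idx=3: | delta := 6 | scale := -36 | result 684
price_opt: extra := 6 | scale := 24 | result := 1 | iter idx=1: | result := 8 | iter idx=2: | result := 16 | delta := 0 | iter idx=1: | delta := 1 | iter idx=2: | delta := 3 | iter idx=3: | delta := 6 | scale := 6 | result 792
684 against 792: the behavior changed.
verdict: not equivalent; witness: base=1, step=-3


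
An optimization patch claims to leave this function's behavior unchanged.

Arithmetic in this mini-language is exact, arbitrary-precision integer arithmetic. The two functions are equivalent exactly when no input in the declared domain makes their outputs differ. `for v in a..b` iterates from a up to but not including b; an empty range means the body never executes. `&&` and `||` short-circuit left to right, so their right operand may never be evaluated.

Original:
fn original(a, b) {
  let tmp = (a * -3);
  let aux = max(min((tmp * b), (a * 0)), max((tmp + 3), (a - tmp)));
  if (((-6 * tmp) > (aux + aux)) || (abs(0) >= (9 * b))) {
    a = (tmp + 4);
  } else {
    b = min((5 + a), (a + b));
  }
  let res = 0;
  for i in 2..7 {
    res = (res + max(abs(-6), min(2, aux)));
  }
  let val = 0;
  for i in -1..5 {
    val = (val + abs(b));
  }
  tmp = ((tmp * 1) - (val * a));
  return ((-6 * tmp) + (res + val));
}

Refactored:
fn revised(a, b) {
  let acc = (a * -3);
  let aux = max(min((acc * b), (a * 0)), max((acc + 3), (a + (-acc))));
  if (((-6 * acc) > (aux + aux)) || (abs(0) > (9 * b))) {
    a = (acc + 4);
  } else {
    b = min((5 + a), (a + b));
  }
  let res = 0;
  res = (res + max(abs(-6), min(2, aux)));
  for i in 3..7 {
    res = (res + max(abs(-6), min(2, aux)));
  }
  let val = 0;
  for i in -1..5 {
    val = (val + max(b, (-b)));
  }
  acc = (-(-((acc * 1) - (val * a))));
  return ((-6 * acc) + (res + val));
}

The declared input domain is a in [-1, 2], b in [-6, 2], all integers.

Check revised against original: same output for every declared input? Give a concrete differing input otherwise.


Evaluate both at a=-1, b=0.
original: tmp = 3; aux = 6; (((-6 * tmp) > (aux + aux)) || (abs(0) >= (9 * b))) -> true; a = 7; res = 0; [i=2]; res = 6; [i=3]; res = 12; [i=4]; res = 18; [i=5]; res = 24; [i=6]; res = 30; val = 0; [i=-1]; val = 0; [i=0]; val = 0; [i=1]; val = 0; [i=2]; val = 0; [i=3]; val = 0; [i=4]; val = 0; tmp = 3; return 12
revised: acc = 3; aux = 6; (((-6 * acc) > (aux + aux)) || (abs(0) > (9 * b))) -> false; b = -1; res = 0; res = 6; [i=3]; res = 12; [i=4]; res = 18; [i=5]; res = 24; [i=6]; res = 30; val = 0; [i=-1]; val = 1; [i=0]; val = 2; [i=1]; val = 3; [i=2]; val = 4; [i=3]; val = 5; [i=4]; val = 6; acc = 9; return -18
12 and -18 differ, so these are not the same function on this domain.
verdict: not equivalent; witness: a=-1, b=0


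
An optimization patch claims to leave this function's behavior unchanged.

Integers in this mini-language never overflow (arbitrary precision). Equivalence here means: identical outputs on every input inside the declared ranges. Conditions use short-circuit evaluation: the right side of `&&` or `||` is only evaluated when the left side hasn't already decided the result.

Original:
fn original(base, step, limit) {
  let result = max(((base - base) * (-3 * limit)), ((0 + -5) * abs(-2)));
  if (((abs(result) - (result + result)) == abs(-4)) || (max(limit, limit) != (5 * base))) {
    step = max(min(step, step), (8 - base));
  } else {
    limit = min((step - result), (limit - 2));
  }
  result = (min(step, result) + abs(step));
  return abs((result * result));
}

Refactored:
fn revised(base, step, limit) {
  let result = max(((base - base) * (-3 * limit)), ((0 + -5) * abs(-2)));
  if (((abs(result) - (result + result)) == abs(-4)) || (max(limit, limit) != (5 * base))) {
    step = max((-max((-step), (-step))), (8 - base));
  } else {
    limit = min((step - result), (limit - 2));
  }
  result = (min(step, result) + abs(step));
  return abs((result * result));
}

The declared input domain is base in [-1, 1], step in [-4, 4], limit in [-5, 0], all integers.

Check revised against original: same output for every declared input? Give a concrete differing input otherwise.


Reading the diff, among the changes: min/max/abs usage differs.
As a probe, take base=0, step=-2, limit=-2: original runs result := 0 | (((abs(result) - (result + result)) == abs(-4)) || (max(limit, limit) != (5 * base))): true | step := 8 | result := 8 | result 64; revised runs result := 0 | (((abs(result) - (result + result)) == abs(-4)) || (max(limit, limit) != (5 * base))): true | step := 8 | result := 8 | result 64; both end at 64.
Across all 162 domain points the two functions coincide.
verdict: equivalent


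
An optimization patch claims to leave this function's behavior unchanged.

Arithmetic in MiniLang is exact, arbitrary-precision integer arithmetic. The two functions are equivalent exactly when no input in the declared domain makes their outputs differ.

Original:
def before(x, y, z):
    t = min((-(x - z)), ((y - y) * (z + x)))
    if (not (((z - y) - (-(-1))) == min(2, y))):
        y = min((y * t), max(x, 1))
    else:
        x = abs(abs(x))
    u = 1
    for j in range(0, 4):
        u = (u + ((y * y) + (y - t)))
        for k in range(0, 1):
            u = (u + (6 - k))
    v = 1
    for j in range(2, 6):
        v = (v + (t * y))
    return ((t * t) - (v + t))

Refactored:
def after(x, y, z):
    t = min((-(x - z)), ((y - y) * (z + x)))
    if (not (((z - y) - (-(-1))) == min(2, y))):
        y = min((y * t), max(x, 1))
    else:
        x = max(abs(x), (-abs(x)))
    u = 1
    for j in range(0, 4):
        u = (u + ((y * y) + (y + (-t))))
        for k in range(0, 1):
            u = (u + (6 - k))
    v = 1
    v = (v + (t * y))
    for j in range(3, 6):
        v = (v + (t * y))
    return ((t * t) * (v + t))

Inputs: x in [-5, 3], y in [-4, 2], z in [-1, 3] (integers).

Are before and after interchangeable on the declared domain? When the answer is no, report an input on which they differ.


Try x=-5, y=-4, z=-1.
before: t=0, then (not (((z - y) - (-(-1))) == min(2, y))) is true, then y=0, then u=1, then (j=0), then u=1, then (k=0), then u=7, then (j=1), then u=7, then (k=0), then u=13, then (j=2), then u=13, then (k=0), then u=19, then (j=3), then u=19, then (k=0), then u=25, then v=1, then (j=2), then v=1, then (j=3), then v=1, then (j=4), then v=1, then (j=5), then v=1, then returns -1
after: t=0, then (not (((z - y) - (-(-1))) == min(2, y))) is true, then y=0, then u=1, then (j=0), then u=1, then (k=0), then u=7, then (j=1), then u=7, then (k=0), then u=13, then (j=2), then u=13, then (k=0), then u=19, then (j=3), then u=19, then (k=0), then u=25, then v=1, then v=1, then (j=3), then v=1, then (j=4), then v=1, then (j=5), then v=1, then returns 0
-1 vs 0 — the two versions disagree here.
verdict: not equivalent; witness: x=-5, y=-4, z=-1


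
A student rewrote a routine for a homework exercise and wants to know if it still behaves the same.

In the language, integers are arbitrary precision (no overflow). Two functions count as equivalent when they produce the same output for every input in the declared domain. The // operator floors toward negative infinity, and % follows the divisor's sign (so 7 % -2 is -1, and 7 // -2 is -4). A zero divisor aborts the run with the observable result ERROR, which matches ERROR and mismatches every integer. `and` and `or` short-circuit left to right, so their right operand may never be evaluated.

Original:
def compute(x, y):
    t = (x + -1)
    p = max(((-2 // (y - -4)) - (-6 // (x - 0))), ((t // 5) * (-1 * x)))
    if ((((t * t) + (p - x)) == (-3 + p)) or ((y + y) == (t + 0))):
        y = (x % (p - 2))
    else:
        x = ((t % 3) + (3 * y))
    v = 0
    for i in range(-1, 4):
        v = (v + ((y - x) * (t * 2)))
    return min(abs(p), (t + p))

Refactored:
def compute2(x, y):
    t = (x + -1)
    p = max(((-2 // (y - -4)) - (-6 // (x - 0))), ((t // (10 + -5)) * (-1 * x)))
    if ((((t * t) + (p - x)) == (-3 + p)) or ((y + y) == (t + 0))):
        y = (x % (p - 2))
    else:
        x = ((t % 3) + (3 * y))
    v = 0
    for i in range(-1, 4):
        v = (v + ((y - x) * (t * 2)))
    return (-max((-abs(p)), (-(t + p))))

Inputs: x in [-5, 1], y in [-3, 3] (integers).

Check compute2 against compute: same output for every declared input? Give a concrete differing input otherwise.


Equivalent — the differences include constant usage differs, and min/max/abs usage differs, and arithmetic usage differs, yet no declared input distinguishes the two.
Tracing x=1, y=2: compute: t = 0; p = 5; ((((t * t) + (p - x)) == (-3 + p)) or ((y + y) == (t + 0))) -> false; x = 6; v = 0; [i=-1]; v = 0; [i=0]; v = 0; [i=1]; v = 0; [i=2]; v = 0; [i=3]; v = 0; return 5 | compute2: t = 0; p = 5; ((((t * t) + (p - x)) == (-3 + p)) or ((y + y) == (t + 0))) -> false; x = 6; v = 0; [i=-1]; v = 0; [i=0]; v = 0; [i=1]; v = 0; [i=2]; v = 0; [i=3]; v = 0; return 5 — matching result 5.
Every one of the 49 inputs gives matching results.
verdict: equivalent


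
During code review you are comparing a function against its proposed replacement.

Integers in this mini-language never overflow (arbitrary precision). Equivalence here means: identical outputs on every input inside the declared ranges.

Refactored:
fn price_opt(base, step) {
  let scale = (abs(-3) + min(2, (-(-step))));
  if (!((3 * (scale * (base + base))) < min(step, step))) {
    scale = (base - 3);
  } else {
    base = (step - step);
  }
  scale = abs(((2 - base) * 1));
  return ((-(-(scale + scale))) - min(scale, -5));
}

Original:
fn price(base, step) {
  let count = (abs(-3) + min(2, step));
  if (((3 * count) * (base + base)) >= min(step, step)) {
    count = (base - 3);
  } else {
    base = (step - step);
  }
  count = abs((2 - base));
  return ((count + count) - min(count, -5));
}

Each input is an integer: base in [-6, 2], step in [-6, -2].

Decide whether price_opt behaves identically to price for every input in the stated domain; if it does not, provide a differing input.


The two are interchangeable: local variable names differ; constant usage differs; boolean connective usage differs; arithmetic usage differs; comparison usage differs, and every declared input agrees.
Spot check at base=-5, step=-5 — price: count = -2; (((3 * count) * (base + base)) >= min(step, step)) -> true; count = -8; count = 7; return 19. price_opt: scale = -2; (!((3 * (scale * (base + base))) < min(step, step))) -> true; scale = -8; scale = 7; return 19. Both give 19.
An exhaustive pass over the 45 declared inputs shows identical outputs.
verdict: equivalent


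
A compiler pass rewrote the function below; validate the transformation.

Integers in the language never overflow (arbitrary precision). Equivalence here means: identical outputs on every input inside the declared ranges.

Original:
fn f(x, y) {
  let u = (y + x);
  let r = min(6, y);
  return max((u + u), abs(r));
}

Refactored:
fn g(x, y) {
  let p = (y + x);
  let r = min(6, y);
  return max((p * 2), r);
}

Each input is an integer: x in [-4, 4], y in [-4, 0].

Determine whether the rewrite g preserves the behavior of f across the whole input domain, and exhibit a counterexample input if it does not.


x=-4, y=-4 yields 4 from f but -4 from g.
verdict: not equivalent; witness: x=-4, y=-4


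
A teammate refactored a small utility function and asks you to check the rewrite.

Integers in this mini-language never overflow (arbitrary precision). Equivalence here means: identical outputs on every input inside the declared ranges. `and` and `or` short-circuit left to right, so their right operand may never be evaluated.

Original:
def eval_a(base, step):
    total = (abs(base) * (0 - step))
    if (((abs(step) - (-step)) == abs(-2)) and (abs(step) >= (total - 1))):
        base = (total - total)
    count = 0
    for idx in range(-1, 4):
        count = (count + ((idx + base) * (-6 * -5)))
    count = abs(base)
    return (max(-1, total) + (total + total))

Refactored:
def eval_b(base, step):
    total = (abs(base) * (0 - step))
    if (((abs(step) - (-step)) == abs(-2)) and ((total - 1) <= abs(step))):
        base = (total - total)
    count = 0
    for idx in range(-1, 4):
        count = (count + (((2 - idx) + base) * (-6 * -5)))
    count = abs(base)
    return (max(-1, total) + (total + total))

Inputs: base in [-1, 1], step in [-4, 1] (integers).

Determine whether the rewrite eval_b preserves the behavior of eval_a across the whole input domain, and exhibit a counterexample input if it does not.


The two are interchangeable: comparison usage differs; and arithmetic usage differs; and constant usage differs, and every declared input agrees.
Tracing base=-1, step=0: eval_a: total=0, then (((abs(step) - (-step)) == abs(-2)) and (abs(step) >= (total - 1))) is false, then count=0, then (idx=-1), then count=-60, then (idx=0), then count=-90, then (idx=1), then count=-90, then (idx=2), then count=-60, then (idx=3), then count=0, then count=1, then returns 0 | eval_b: total=0, then (((abs(step) - (-step)) == abs(-2)) and ((total - 1) <= abs(step))) is false, then count=0, then (idx=-1), then count=60, then (idx=0), then count=90, then (idx=1), then count=90, then (idx=2), then count=60, then (idx=3), then count=0, then count=1, then returns 0 — matching result 0.
Across all 18 domain points the two functions coincide.
verdict: equivalent


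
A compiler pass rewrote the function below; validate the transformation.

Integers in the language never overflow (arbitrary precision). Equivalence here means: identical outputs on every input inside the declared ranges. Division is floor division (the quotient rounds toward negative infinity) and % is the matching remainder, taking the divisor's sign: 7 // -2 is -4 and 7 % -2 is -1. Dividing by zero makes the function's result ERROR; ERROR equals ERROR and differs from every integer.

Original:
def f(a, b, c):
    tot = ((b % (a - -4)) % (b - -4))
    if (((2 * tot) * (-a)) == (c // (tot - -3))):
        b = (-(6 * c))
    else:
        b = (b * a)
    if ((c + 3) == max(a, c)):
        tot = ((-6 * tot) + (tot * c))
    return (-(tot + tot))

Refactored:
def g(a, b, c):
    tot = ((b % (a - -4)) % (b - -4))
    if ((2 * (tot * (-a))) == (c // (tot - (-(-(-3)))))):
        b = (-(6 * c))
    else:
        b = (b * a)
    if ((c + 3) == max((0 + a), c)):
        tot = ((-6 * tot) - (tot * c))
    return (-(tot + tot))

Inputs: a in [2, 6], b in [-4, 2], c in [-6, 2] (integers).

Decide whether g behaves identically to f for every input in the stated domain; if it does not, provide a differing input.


Run the pair on a=2, b=-1, c=-1.
f: tot=2, then (((2 * tot) * (-a)) == (c // (tot - -3))) is false, then b=-2, then ((c + 3) == max(a, c)) is true, then tot=-14, then returns 28
g: tot=2, then ((2 * (tot * (-a))) == (c // (tot - (-(-(-3)))))) is false, then b=-2, then ((c + 3) == max((0 + a), c)) is true, then tot=-10, then returns 20
28 != 20, so the rewrite changes behavior.
verdict: not equivalent; witness: a=2, b=-1, c=-1


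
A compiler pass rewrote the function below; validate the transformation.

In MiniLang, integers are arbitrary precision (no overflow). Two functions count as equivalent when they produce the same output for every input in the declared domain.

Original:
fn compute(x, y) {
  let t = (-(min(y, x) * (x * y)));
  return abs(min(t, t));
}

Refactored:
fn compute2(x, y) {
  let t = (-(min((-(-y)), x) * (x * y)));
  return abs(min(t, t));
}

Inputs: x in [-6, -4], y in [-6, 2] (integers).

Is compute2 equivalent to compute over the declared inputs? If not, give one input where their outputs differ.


Side by side, the visible changes include: same computation, different form.
One worked example (x=-5, y=-6) — compute: t=180, then returns 180; compute2: t=180, then returns 180; agreement on 180.
Across all 27 domain points the two functions coincide.
verdict: equivalent


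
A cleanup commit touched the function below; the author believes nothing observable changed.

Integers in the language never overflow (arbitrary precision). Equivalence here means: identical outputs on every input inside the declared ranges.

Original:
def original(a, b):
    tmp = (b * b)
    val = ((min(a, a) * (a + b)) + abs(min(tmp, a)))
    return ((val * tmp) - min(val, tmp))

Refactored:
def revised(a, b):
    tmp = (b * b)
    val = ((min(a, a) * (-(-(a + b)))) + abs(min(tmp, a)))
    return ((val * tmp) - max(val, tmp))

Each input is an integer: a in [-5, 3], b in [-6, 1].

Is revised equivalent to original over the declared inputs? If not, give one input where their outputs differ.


a=-5, b=-6 yields 2124 from original but 2100 from revised.
verdict: not equivalent; witness: a=-5, b=-6


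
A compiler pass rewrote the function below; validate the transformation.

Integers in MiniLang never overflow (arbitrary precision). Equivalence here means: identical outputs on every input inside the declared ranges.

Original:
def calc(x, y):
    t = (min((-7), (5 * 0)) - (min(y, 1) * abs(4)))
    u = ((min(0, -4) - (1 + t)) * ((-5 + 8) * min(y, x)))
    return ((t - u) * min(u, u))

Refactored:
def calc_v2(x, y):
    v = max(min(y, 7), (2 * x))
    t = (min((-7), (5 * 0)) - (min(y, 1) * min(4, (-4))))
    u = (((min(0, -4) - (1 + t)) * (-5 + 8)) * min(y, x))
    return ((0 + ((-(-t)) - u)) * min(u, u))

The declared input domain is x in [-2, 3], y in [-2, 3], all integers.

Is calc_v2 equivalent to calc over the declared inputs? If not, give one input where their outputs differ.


The rewrite breaks on x=-2, y=-2, where the results are -1260 and -2700.
calc: t := 1 | u := 36 | result -1260
calc_v2: v := -2 | t := -15 | u := -60 | result -2700
verdict: not equivalent; witness: x=-2, y=-2


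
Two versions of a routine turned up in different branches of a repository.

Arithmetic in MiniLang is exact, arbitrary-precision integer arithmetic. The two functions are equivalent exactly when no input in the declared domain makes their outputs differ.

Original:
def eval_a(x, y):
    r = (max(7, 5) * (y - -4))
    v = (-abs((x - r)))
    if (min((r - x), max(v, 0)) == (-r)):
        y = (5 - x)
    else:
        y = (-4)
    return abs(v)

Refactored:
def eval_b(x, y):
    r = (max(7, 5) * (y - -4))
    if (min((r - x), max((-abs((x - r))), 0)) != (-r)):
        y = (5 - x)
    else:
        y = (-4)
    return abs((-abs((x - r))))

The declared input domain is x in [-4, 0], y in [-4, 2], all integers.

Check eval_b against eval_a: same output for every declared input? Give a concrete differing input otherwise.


Equivalent. One difference looks behavioral, but it never changes the outcome for any declared input.
Checked all 35 inputs in the declared domain: the outputs agree on every one.
One worked example (x=-4, y=-2) — eval_a: r := 14 | v := -18 | (min((r - x), max(v, 0)) == (-r)): false | y := -4 | result 18; eval_b: r := 14 | (min((r - x), max((-abs((x - r))), 0)) != (-r)): true | y := 9 | result 18; agreement on 18.
verdict: equivalent


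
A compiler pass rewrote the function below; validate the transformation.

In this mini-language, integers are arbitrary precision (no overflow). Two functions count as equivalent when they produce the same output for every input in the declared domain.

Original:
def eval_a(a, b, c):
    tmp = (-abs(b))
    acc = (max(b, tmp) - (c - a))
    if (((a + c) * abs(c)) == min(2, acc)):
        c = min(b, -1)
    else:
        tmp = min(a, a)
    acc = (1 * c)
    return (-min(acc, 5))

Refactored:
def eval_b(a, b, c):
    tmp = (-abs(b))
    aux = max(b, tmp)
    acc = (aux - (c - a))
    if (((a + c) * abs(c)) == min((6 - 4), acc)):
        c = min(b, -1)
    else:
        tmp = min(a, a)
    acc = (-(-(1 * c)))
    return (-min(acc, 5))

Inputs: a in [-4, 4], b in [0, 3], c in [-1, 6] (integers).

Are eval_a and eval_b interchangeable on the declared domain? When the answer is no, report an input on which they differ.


The two are interchangeable: local variable names differ; and arithmetic usage differs; and statement counts differ; and constant usage differs, and every declared input agrees.
Spot check at a=2, b=1, c=6 — eval_a: tmp = -1; acc = -3; (((a + c) * abs(c)) == min(2, acc)) -> false; tmp = 2; acc = 6; return -5. eval_b: tmp = -1; aux = 1; acc = -3; (((a + c) * abs(c)) == min((6 - 4), acc)) -> false; tmp = 2; acc = 6; return -5. Both give -5.
Checked all 288 inputs in the declared domain: the outputs agree on every one.
verdict: equivalent
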